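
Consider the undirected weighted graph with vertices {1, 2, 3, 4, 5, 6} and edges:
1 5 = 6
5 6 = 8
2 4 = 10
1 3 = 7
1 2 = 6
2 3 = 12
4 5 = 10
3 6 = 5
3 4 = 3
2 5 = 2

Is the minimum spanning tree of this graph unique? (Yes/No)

No

Kruskal: consider edges lightest-first.
2 5 (2): add — endpoints in different components.
3 4 (3): add — endpoints in different components.
3 6 (5): add — endpoints in different components.
1 2 (6): add — endpoints in different components.
1 5 (6): skip — 1 and 5 already connected.
1 3 (7): add — endpoints in different components.
Non-tree edge 1 5 has weight 6, equal to the heaviest edge on its tree cycle — swapping gives another MST of the same weight. Not unique.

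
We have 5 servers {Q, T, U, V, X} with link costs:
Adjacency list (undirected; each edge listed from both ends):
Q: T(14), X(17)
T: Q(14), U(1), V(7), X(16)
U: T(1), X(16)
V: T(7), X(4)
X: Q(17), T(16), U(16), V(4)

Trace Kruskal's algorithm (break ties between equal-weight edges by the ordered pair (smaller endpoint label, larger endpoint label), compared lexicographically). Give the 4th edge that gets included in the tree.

Q-T

Kruskal: consider edges lightest-first.
T–U (1): add. Components now {T,U} {V} {Q} {X}
V–X (4): add. Components now {T,U} {V,X} {Q}
T–V (7): add. Components now {T,U,V,X} {Q}
Q–T (14): add. Components now {Q,T,U,V,X}
The 4th edge added is Q–T.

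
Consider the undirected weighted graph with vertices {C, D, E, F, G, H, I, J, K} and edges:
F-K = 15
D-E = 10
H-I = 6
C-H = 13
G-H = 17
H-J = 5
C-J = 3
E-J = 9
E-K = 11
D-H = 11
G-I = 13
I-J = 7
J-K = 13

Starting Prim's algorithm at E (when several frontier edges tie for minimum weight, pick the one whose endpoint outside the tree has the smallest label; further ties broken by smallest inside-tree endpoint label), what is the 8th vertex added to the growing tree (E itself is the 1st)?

Grow the tree from E using Prim:
Step 1: cheapest edge leaving the tree is E-J (9); add J.
Step 2: cheapest edge leaving the tree is C-J (3); add C.
Step 3: cheapest edge leaving the tree is H-J (5); add H.
Step 4: cheapest edge leaving the tree is H-I (6); add I.
Step 5: cheapest edge leaving the tree is D-E (10); add D.
Step 6: cheapest edge leaving the tree is E-K (11); add K.
Step 7: cheapest edge leaving the tree is G-I (13); add G.
Step 8: cheapest edge leaving the tree is F-K (15); add F.
Vertex order: E, J, C, H, I, D, K, G, F. The 8th vertex is G.

G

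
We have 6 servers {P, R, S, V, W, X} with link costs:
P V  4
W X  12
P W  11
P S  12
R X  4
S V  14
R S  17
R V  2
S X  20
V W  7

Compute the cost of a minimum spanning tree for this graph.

Prim's algorithm from P:
Step 1: frontier [P V 4, P W 11, P S 12] → take P V (4); add V.
Step 2: frontier [P W 11, P S 12, R V 2, V W 7, S V 14] → take R V (2); add R.
Step 3: frontier [P W 11, P S 12, R X 4, R S 17, V W 7, S V 14] → take R X (4); add X.
Step 4: frontier [P W 11, P S 12, R S 17, V W 7, S V 14, W X 12, S X 20] → take V W (7); add W.
Step 5: frontier [P S 12, R S 17, S V 14, S X 20] → take P S (12); add S.
MST edges: P V, R V, R X, V W, P S; total weight 4+2+4+7+12 = 29.

29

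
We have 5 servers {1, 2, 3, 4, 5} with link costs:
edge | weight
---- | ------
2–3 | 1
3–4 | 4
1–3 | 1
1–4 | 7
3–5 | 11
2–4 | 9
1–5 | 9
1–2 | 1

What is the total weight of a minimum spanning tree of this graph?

15

Prim, starting at 4.
Step 1: frontier [3–4 4, 1–4 7, 2–4 9] → take 3–4 (4); add 3.
Step 2: frontier [1–3 1, 2–3 1, 3–5 11, 1–4 7, 2–4 9] → take 1–3 (1); add 1.
Step 3: frontier [1–2 1, 1–5 9, 2–3 1, 3–5 11, 2–4 9] → take 1–2 (1); add 2.
Step 4: frontier [1–5 9, 3–5 11] → take 1–5 (9); add 5.
MST edges: 3–4, 1–3, 1–2, 1–5; total weight 4+1+1+9 = 15.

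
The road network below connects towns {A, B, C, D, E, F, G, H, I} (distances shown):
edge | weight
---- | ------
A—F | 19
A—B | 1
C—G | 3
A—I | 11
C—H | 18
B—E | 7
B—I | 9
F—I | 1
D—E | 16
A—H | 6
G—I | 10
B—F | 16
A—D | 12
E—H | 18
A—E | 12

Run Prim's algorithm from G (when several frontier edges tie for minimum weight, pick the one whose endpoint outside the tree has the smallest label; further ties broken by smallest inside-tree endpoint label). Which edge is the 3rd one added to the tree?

Prim's algorithm from G:
Step 1: cheapest edge leaving the tree is C—G (3); add C.
Step 2: cheapest edge leaving the tree is G—I (10); add I.
Step 3: cheapest edge leaving the tree is F—I (1); add F.
Step 4: cheapest edge leaving the tree is B—I (9); add B.
Step 5: cheapest edge leaving the tree is A—B (1); add A.
Step 6: cheapest edge leaving the tree is A—H (6); add H.
Step 7: cheapest edge leaving the tree is B—E (7); add E.
Step 8: cheapest edge leaving the tree is A—D (12); add D.
The 3rd edge added is F—I.

F-I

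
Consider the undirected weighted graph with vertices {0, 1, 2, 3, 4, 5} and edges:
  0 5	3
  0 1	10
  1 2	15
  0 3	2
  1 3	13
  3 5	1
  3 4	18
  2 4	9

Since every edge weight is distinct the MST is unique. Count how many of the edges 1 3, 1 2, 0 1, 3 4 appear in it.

Kruskal: consider edges lightest-first.
3 5 (1): add. Components now {0} {1} {2} {3,5} {4}
0 3 (2): add. Components now {0,3,5} {1} {2} {4}
0 5 (3): skip — 0 and 5 already connected.
2 4 (9): add. Components now {0,3,5} {1} {2,4}
0 1 (10): add. Components now {0,1,3,5} {2,4}
1 3 (13): skip — 1 and 3 already connected.
1 2 (15): add. Components now {0,1,2,3,4,5}
MST edge set: {3 5, 0 3, 2 4, 0 1, 1 2}.
Of the listed edges, {1 2, 0 1} are in the MST → 2.

2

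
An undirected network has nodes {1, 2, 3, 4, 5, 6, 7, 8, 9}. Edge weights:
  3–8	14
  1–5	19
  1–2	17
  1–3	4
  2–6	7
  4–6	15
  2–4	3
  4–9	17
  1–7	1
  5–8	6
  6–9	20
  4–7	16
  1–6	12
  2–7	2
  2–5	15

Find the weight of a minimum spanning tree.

54

Kruskal: consider edges lightest-first.
1–7 (1): add — endpoints in different components.
2–7 (2): add — endpoints in different components.
2–4 (3): add — endpoints in different components.
1–3 (4): add — endpoints in different components.
5–8 (6): add — endpoints in different components.
2–6 (7): add — endpoints in different components.
1–6 (12): skip — 1 and 6 already connected.
3–8 (14): add — endpoints in different components.
2–5 (15): skip — 2 and 5 already connected.
4–6 (15): skip — 4 and 6 already connected.
4–7 (16): skip — 4 and 7 already connected.
1–2 (17): skip — 1 and 2 already connected.
4–9 (17): add — endpoints in different components.
MST edges: 1–7, 2–7, 2–4, 1–3, 5–8, 2–6, 3–8, 4–9; total weight 1+2+3+4+6+7+14+17 = 54.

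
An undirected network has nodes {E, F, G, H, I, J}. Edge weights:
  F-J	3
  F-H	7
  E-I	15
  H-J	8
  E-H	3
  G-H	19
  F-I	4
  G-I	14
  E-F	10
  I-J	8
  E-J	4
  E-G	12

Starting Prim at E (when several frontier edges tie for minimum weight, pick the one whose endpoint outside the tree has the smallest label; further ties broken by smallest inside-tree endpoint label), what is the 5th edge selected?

E-G

Prim, starting at E.
Step 1: cheapest edge leaving the tree is E-H (3); add H.
Step 2: cheapest edge leaving the tree is E-J (4); add J.
Step 3: cheapest edge leaving the tree is F-J (3); add F.
Step 4: cheapest edge leaving the tree is F-I (4); add I.
Step 5: cheapest edge leaving the tree is E-G (12); add G.
The 5th edge added is E-G.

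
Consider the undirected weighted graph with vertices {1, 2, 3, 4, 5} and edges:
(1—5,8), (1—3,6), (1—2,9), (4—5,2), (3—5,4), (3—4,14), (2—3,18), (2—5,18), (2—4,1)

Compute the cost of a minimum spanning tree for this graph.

Kruskal: consider edges lightest-first.
2—4 (1): add. Components now {1} {2,4} {3} {5}
4—5 (2): add. Components now {1} {2,4,5} {3}
3—5 (4): add. Components now {1} {2,3,4,5}
1—3 (6): add. Components now {1,2,3,4,5}
MST edges: 2—4, 4—5, 3—5, 1—3; total weight 1+2+4+6 = 13.

13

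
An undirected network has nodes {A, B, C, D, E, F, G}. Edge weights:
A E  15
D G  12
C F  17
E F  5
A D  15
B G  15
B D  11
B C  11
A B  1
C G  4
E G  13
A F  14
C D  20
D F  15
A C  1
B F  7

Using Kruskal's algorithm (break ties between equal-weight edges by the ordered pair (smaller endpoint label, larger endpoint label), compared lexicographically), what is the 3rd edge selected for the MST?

C-G

Kruskal: consider edges lightest-first.
A B (1): add — endpoints in different components.
A C (1): add — endpoints in different components.
C G (4): add — endpoints in different components.
E F (5): add — endpoints in different components.
B F (7): add — endpoints in different components.
B C (11): skip — B and C already connected.
B D (11): add — endpoints in different components.
The 3rd edge added is C G.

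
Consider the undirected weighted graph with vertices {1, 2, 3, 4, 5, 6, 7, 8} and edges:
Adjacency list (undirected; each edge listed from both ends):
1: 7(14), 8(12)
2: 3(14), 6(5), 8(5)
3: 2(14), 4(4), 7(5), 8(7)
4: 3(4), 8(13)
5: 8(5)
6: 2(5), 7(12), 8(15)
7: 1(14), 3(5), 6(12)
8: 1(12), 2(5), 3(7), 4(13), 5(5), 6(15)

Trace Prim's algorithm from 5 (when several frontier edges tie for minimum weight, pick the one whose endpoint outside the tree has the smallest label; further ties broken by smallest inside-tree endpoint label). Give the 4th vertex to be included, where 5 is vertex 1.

Prim, starting at 5.
Step 1: cheapest edge leaving the tree is 5-8 (5); add 8.
Step 2: cheapest edge leaving the tree is 2-8 (5); add 2.
Step 3: cheapest edge leaving the tree is 2-6 (5); add 6.
Step 4: cheapest edge leaving the tree is 3-8 (7); add 3.
Step 5: cheapest edge leaving the tree is 3-4 (4); add 4.
Step 6: cheapest edge leaving the tree is 3-7 (5); add 7.
Step 7: cheapest edge leaving the tree is 1-8 (12); add 1.
Vertex order: 5, 8, 2, 6, 3, 4, 7, 1. The 4th vertex is 6.

6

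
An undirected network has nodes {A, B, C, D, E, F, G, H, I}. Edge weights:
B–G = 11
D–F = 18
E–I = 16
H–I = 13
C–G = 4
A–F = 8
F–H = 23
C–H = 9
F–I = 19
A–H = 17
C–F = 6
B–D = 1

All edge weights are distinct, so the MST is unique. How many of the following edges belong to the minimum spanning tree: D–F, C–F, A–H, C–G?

Kruskal's algorithm — process edges by increasing weight (ties by edge label):
B–D (1): add — endpoints in different components.
C–G (4): add — endpoints in different components.
C–F (6): add — endpoints in different components.
A–F (8): add — endpoints in different components.
C–H (9): add — endpoints in different components.
B–G (11): add — endpoints in different components.
H–I (13): add — endpoints in different components.
E–I (16): add — endpoints in different components.
MST edge set: {B–D, C–G, C–F, A–F, C–H, B–G, H–I, E–I}.
Of the listed edges, {C–F, C–G} are in the MST → 2.

2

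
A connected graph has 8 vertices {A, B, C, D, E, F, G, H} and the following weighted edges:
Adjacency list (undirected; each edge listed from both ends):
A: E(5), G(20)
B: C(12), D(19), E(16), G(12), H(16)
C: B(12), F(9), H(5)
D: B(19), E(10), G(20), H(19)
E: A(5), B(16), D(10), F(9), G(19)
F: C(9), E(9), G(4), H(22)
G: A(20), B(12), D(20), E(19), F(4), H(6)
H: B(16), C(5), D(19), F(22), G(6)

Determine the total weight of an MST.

51

Prim's algorithm from G:
Step 1: cheapest edge leaving the tree is F-G (4); add F.
Step 2: cheapest edge leaving the tree is G-H (6); add H.
Step 3: cheapest edge leaving the tree is C-H (5); add C.
Step 4: cheapest edge leaving the tree is E-F (9); add E.
Step 5: cheapest edge leaving the tree is A-E (5); add A.
Step 6: cheapest edge leaving the tree is D-E (10); add D.
Step 7: cheapest edge leaving the tree is B-C (12); add B.
MST edges: F-G, G-H, C-H, E-F, A-E, D-E, B-C; total weight 4+6+5+9+5+10+12 = 51.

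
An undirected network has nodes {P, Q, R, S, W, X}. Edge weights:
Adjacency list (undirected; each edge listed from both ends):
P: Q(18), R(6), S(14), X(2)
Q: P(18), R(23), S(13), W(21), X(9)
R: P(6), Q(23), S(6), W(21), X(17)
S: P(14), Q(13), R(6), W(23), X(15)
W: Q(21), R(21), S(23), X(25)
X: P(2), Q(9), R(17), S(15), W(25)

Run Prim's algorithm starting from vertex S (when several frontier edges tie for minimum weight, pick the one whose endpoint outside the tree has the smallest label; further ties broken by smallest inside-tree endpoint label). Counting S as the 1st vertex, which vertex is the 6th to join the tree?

W

Grow the tree from S using Prim:
Step 1: cheapest edge leaving the tree is R–S (6); add R.
Step 2: cheapest edge leaving the tree is P–R (6); add P.
Step 3: cheapest edge leaving the tree is P–X (2); add X.
Step 4: cheapest edge leaving the tree is Q–X (9); add Q.
Step 5: cheapest edge leaving the tree is Q–W (21); add W.
Vertex order: S, R, P, X, Q, W. The 6th vertex is W.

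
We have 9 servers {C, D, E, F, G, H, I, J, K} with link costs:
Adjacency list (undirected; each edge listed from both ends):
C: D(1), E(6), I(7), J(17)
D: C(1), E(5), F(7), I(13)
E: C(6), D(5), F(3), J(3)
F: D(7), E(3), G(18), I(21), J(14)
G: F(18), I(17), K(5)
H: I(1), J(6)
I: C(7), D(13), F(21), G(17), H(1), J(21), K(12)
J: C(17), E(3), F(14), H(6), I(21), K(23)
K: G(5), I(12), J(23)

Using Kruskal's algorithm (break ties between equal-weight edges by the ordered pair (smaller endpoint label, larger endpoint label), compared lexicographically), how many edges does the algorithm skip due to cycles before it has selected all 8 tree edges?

3

Kruskal: consider edges lightest-first.
C D (1): add — endpoints in different components.
H I (1): add — endpoints in different components.
E F (3): add — endpoints in different components.
E J (3): add — endpoints in different components.
D E (5): add — endpoints in different components.
G K (5): add — endpoints in different components.
C E (6): skip — C and E already connected.
H J (6): add — endpoints in different components.
C I (7): skip — C and I already connected.
D F (7): skip — D and F already connected.
I K (12): add — endpoints in different components.
Edges rejected before the tree was complete: 3.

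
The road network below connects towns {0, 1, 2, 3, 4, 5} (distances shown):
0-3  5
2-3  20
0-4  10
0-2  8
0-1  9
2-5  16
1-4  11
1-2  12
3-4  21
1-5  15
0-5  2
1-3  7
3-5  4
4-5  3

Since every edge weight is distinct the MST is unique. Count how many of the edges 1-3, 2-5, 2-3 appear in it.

1

Kruskal: consider edges lightest-first.
0-5 (2): add. Components now {0,5} {1} {2} {3} {4}
4-5 (3): add. Components now {0,4,5} {1} {2} {3}
3-5 (4): add. Components now {0,3,4,5} {1} {2}
0-3 (5): skip — 0 and 3 already connected.
1-3 (7): add. Components now {0,1,3,4,5} {2}
0-2 (8): add. Components now {0,1,2,3,4,5}
MST edge set: {0-5, 4-5, 3-5, 1-3, 0-2}.
Of the listed edges, {1-3} are in the MST → 1.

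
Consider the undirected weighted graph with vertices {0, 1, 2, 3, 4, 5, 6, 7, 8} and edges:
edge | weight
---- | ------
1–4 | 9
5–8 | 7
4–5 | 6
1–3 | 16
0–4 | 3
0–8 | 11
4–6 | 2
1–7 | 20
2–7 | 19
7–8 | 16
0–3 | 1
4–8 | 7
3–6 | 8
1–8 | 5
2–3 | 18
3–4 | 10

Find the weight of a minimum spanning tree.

58

Prim's algorithm from 4:
Step 1: cheapest edge leaving the tree is 4–6 (2); add 6.
Step 2: cheapest edge leaving the tree is 0–4 (3); add 0.
Step 3: cheapest edge leaving the tree is 0–3 (1); add 3.
Step 4: cheapest edge leaving the tree is 4–5 (6); add 5.
Step 5: cheapest edge leaving the tree is 4–8 (7); add 8.
Step 6: cheapest edge leaving the tree is 1–8 (5); add 1.
Step 7: cheapest edge leaving the tree is 7–8 (16); add 7.
Step 8: cheapest edge leaving the tree is 2–3 (18); add 2.
MST edges: 4–6, 0–4, 0–3, 4–5, 4–8, 1–8, 7–8, 2–3; total weight 2+3+1+6+7+5+16+18 = 58.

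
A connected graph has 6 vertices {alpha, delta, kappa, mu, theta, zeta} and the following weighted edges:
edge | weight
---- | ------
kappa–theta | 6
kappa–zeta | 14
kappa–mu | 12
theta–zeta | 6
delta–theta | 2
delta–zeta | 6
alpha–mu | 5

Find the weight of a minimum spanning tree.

Prim, starting at kappa.
Step 1: cheapest edge leaving the tree is kappa–theta (6); add theta.
Step 2: cheapest edge leaving the tree is delta–theta (2); add delta.
Step 3: cheapest edge leaving the tree is delta–zeta (6); add zeta.
Step 4: cheapest edge leaving the tree is kappa–mu (12); add mu.
Step 5: cheapest edge leaving the tree is alpha–mu (5); add alpha.
MST edges: kappa–theta, delta–theta, delta–zeta, kappa–mu, alpha–mu; total weight 6+2+6+12+5 = 31.

31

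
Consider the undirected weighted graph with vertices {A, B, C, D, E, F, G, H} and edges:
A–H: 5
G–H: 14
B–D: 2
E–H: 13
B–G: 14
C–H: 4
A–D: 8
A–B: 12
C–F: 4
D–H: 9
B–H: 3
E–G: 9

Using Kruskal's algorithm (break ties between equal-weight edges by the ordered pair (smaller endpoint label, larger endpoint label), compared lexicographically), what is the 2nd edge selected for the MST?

B-H

Sort edges by weight, then run Kruskal:
B–D (2): add — endpoints in different components.
B–H (3): add — endpoints in different components.
C–F (4): add — endpoints in different components.
C–H (4): add — endpoints in different components.
A–H (5): add — endpoints in different components.
A–D (8): skip — A and D already connected.
D–H (9): skip — D and H already connected.
E–G (9): add — endpoints in different components.
A–B (12): skip — A and B already connected.
E–H (13): add — endpoints in different components.
The 2nd edge added is B–H.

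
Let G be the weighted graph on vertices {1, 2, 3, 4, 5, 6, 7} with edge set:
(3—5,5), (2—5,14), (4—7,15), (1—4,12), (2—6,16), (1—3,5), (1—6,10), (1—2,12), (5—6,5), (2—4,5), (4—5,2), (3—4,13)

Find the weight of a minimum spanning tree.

37

Sort edges by weight, then run Kruskal:
4—5 (2): add — endpoints in different components.
1—3 (5): add — endpoints in different components.
2—4 (5): add — endpoints in different components.
3—5 (5): add — endpoints in different components.
5—6 (5): add — endpoints in different components.
1—6 (10): skip — 1 and 6 already connected.
1—2 (12): skip — 1 and 2 already connected.
1—4 (12): skip — 1 and 4 already connected.
3—4 (13): skip — 3 and 4 already connected.
2—5 (14): skip — 2 and 5 already connected.
4—7 (15): add — endpoints in different components.
MST edges: 4—5, 1—3, 2—4, 3—5, 5—6, 4—7; total weight 2+5+5+5+5+15 = 37.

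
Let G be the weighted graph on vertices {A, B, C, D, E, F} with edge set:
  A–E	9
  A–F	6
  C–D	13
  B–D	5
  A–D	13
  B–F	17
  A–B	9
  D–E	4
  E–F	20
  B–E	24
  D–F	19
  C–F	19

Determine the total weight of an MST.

37

Kruskal's algorithm — process edges by increasing weight (ties by edge label):
D–E (4): add — endpoints in different components.
B–D (5): add — endpoints in different components.
A–F (6): add — endpoints in different components.
A–B (9): add — endpoints in different components.
A–E (9): skip — A and E already connected.
A–D (13): skip — A and D already connected.
C–D (13): add — endpoints in different components.
MST edges: D–E, B–D, A–F, A–B, C–D; total weight 4+5+6+9+13 = 37.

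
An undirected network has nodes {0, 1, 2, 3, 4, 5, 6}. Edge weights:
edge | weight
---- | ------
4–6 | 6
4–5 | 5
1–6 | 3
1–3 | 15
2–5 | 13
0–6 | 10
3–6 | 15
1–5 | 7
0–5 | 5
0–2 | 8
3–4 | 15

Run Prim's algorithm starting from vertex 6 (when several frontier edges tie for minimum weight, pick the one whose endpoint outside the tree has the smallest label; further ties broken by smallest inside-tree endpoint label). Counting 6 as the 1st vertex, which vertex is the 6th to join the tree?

Prim, starting at 6.
Step 1: cheapest edge leaving the tree is 1–6 (3); add 1.
Step 2: cheapest edge leaving the tree is 4–6 (6); add 4.
Step 3: cheapest edge leaving the tree is 4–5 (5); add 5.
Step 4: cheapest edge leaving the tree is 0–5 (5); add 0.
Step 5: cheapest edge leaving the tree is 0–2 (8); add 2.
Step 6: cheapest edge leaving the tree is 1–3 (15); add 3.
Vertex order: 6, 1, 4, 5, 0, 2, 3. The 6th vertex is 2.

2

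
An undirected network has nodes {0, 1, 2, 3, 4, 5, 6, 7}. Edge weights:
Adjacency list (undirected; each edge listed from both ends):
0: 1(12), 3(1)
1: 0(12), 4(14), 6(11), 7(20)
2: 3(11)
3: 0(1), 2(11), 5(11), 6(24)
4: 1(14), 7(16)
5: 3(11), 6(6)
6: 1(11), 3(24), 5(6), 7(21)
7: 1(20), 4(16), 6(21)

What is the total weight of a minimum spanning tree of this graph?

Sort edges by weight, then run Kruskal:
0-3 (1): add — endpoints in different components.
5-6 (6): add — endpoints in different components.
1-6 (11): add — endpoints in different components.
2-3 (11): add — endpoints in different components.
3-5 (11): add — endpoints in different components.
0-1 (12): skip — 0 and 1 already connected.
1-4 (14): add — endpoints in different components.
4-7 (16): add — endpoints in different components.
MST edges: 0-3, 5-6, 1-6, 2-3, 3-5, 1-4, 4-7; total weight 1+6+11+11+11+14+16 = 70.

70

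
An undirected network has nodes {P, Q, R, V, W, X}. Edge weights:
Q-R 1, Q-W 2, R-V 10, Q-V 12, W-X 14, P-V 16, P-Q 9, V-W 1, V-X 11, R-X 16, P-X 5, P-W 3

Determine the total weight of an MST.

12

Sort edges by weight, then run Kruskal:
Q-R (1): add. Components now {Q,R} {V} {W} {X} {P}
V-W (1): add. Components now {Q,R} {V,W} {X} {P}
Q-W (2): add. Components now {Q,R,V,W} {X} {P}
P-W (3): add. Components now {P,Q,R,V,W} {X}
P-X (5): add. Components now {P,Q,R,V,W,X}
MST edges: Q-R, V-W, Q-W, P-W, P-X; total weight 1+1+2+3+5 = 12.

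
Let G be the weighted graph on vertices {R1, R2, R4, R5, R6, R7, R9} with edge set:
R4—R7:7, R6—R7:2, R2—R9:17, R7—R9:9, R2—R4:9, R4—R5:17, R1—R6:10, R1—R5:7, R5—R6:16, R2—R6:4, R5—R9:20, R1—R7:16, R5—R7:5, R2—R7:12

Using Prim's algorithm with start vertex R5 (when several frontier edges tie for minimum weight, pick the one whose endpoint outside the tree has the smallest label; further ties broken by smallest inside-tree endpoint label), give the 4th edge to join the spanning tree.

Prim's algorithm from R5:
Step 1: cheapest edge leaving the tree is R5—R7 (5); add R7.
Step 2: cheapest edge leaving the tree is R6—R7 (2); add R6.
Step 3: cheapest edge leaving the tree is R2—R6 (4); add R2.
Step 4: cheapest edge leaving the tree is R1—R5 (7); add R1.
Step 5: cheapest edge leaving the tree is R4—R7 (7); add R4.
Step 6: cheapest edge leaving the tree is R7—R9 (9); add R9.
The 4th edge added is R1—R5.

R1-R5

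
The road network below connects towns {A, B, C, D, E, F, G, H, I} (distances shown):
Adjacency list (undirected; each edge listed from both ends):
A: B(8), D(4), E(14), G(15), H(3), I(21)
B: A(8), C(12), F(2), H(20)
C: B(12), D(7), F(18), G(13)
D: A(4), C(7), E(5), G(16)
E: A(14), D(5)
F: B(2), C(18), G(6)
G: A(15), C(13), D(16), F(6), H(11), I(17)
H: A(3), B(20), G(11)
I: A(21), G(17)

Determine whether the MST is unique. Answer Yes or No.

Kruskal: consider edges lightest-first.
B-F (2): add — endpoints in different components.
A-H (3): add — endpoints in different components.
A-D (4): add — endpoints in different components.
D-E (5): add — endpoints in different components.
F-G (6): add — endpoints in different components.
C-D (7): add — endpoints in different components.
A-B (8): add — endpoints in different components.
G-H (11): skip — G and H already connected.
B-C (12): skip — B and C already connected.
C-G (13): skip — C and G already connected.
A-E (14): skip — A and E already connected.
A-G (15): skip — A and G already connected.
D-G (16): skip — D and G already connected.
G-I (17): add — endpoints in different components.
Every non-tree edge has weight strictly greater than the heaviest edge on the tree path between its endpoints, so the MST is unique.

Yes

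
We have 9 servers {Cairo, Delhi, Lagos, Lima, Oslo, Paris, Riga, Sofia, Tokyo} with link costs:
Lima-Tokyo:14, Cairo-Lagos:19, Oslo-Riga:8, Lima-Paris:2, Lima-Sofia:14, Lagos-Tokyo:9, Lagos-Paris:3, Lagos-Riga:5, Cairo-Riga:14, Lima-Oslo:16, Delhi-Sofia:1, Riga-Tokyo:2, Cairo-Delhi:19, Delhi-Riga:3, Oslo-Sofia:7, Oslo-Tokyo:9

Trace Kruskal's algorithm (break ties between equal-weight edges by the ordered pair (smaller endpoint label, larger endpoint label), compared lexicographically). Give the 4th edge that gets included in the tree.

Delhi-Riga

Kruskal: consider edges lightest-first.
Delhi-Sofia (1): add — endpoints in different components.
Lima-Paris (2): add — endpoints in different components.
Riga-Tokyo (2): add — endpoints in different components.
Delhi-Riga (3): add — endpoints in different components.
Lagos-Paris (3): add — endpoints in different components.
Lagos-Riga (5): add — endpoints in different components.
Oslo-Sofia (7): add — endpoints in different components.
Oslo-Riga (8): skip — Oslo and Riga already connected.
Lagos-Tokyo (9): skip — Lagos and Tokyo already connected.
Oslo-Tokyo (9): skip — Oslo and Tokyo already connected.
Cairo-Riga (14): add — endpoints in different components.
The 4th edge added is Delhi-Riga.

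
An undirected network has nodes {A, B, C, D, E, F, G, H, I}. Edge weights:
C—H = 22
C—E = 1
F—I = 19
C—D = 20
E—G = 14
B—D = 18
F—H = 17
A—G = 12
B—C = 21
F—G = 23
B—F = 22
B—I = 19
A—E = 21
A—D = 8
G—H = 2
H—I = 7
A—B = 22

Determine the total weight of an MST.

Prim, starting at A.
Step 1: cheapest edge leaving the tree is A—D (8); add D.
Step 2: cheapest edge leaving the tree is A—G (12); add G.
Step 3: cheapest edge leaving the tree is G—H (2); add H.
Step 4: cheapest edge leaving the tree is H—I (7); add I.
Step 5: cheapest edge leaving the tree is E—G (14); add E.
Step 6: cheapest edge leaving the tree is C—E (1); add C.
Step 7: cheapest edge leaving the tree is F—H (17); add F.
Step 8: cheapest edge leaving the tree is B—D (18); add B.
MST edges: A—D, A—G, G—H, H—I, E—G, C—E, F—H, B—D; total weight 8+12+2+7+14+1+17+18 = 79.

79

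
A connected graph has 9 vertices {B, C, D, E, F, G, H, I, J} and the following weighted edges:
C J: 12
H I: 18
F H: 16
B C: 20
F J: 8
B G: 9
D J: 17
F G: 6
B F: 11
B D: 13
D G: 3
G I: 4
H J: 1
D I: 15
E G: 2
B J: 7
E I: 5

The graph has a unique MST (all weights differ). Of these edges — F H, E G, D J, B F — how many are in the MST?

Sort edges by weight, then run Kruskal:
H J (1): add — endpoints in different components.
E G (2): add — endpoints in different components.
D G (3): add — endpoints in different components.
G I (4): add — endpoints in different components.
E I (5): skip — E and I already connected.
F G (6): add — endpoints in different components.
B J (7): add — endpoints in different components.
F J (8): add — endpoints in different components.
B G (9): skip — B and G already connected.
B F (11): skip — B and F already connected.
C J (12): add — endpoints in different components.
MST edge set: {H J, E G, D G, G I, F G, B J, F J, C J}.
Of the listed edges, {E G} are in the MST → 1.

1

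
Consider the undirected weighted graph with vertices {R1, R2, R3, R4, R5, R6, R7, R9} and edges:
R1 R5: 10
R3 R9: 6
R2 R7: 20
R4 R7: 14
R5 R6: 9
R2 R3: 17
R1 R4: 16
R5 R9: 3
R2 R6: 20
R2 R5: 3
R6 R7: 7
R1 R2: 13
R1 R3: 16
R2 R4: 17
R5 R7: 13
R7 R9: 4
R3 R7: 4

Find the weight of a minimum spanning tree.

45

Kruskal's algorithm — process edges by increasing weight (ties by edge label):
R2 R5 (3): add — endpoints in different components.
R5 R9 (3): add — endpoints in different components.
R3 R7 (4): add — endpoints in different components.
R7 R9 (4): add — endpoints in different components.
R3 R9 (6): skip — R9 and R3 already connected.
R6 R7 (7): add — endpoints in different components.
R5 R6 (9): skip — R5 and R6 already connected.
R1 R5 (10): add — endpoints in different components.
R1 R2 (13): skip — R2 and R1 already connected.
R5 R7 (13): skip — R5 and R7 already connected.
R4 R7 (14): add — endpoints in different components.
MST edges: R2 R5, R5 R9, R3 R7, R7 R9, R6 R7, R1 R5, R4 R7; total weight 3+3+4+4+7+10+14 = 45.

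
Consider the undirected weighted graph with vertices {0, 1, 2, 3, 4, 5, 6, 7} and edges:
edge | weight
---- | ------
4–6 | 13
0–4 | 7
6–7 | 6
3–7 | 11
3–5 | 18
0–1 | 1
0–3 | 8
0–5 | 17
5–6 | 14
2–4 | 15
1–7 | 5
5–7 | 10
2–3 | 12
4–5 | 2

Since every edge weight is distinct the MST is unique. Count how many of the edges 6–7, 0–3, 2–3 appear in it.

Kruskal's algorithm — process edges by increasing weight (ties by edge label):
0–1 (1): add — endpoints in different components.
4–5 (2): add — endpoints in different components.
1–7 (5): add — endpoints in different components.
6–7 (6): add — endpoints in different components.
0–4 (7): add — endpoints in different components.
0–3 (8): add — endpoints in different components.
5–7 (10): skip — 5 and 7 already connected.
3–7 (11): skip — 3 and 7 already connected.
2–3 (12): add — endpoints in different components.
MST edge set: {0–1, 4–5, 1–7, 6–7, 0–4, 0–3, 2–3}.
Of the listed edges, {6–7, 0–3, 2–3} are in the MST → 3.

3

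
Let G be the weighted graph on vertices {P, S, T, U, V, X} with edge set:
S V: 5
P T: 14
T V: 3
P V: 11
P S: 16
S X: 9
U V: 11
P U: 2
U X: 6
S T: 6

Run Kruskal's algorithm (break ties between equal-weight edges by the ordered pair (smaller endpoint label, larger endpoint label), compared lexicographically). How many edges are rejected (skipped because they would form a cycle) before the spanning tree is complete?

Sort edges by weight, then run Kruskal:
P U (2): add — endpoints in different components.
T V (3): add — endpoints in different components.
S V (5): add — endpoints in different components.
S T (6): skip — S and T already connected.
U X (6): add — endpoints in different components.
S X (9): add — endpoints in different components.
Edges rejected before the tree was complete: 1.

1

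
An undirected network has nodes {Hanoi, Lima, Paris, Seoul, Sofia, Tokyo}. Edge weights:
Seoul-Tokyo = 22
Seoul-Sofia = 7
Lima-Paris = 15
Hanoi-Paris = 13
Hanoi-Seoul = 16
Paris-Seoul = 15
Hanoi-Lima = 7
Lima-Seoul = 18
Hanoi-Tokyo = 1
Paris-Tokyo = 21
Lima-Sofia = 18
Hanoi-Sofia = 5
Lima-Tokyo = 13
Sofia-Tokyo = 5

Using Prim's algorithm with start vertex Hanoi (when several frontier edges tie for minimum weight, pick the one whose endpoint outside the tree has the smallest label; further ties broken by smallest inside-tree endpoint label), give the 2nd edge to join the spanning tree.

Hanoi-Sofia

Grow the tree from Hanoi using Prim:
Step 1: cheapest edge leaving the tree is Hanoi-Tokyo (1); add Tokyo.
Step 2: cheapest edge leaving the tree is Hanoi-Sofia (5); add Sofia.
Step 3: cheapest edge leaving the tree is Hanoi-Lima (7); add Lima.
Step 4: cheapest edge leaving the tree is Seoul-Sofia (7); add Seoul.
Step 5: cheapest edge leaving the tree is Hanoi-Paris (13); add Paris.
The 2nd edge added is Hanoi-Sofia.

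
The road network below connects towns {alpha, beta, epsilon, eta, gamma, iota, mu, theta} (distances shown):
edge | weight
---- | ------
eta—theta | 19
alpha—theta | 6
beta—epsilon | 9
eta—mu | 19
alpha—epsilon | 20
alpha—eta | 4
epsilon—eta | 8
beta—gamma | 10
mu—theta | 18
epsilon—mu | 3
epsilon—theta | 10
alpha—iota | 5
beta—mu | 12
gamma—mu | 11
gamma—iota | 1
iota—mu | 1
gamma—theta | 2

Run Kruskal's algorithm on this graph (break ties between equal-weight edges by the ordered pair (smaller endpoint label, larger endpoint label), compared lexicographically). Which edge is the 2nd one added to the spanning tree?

Sort edges by weight, then run Kruskal:
gamma—iota (1): add — endpoints in different components.
iota—mu (1): add — endpoints in different components.
gamma—theta (2): add — endpoints in different components.
epsilon—mu (3): add — endpoints in different components.
alpha—eta (4): add — endpoints in different components.
alpha—iota (5): add — endpoints in different components.
alpha—theta (6): skip — theta and alpha already connected.
epsilon—eta (8): skip — epsilon and eta already connected.
beta—epsilon (9): add — endpoints in different components.
The 2nd edge added is iota—mu.

iota-mu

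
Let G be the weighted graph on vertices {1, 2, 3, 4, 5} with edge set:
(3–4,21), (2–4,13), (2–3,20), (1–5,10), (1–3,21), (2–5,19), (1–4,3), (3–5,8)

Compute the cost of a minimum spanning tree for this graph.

Grow the tree from 3 using Prim:
Step 1: cheapest edge leaving the tree is 3–5 (8); add 5.
Step 2: cheapest edge leaving the tree is 1–5 (10); add 1.
Step 3: cheapest edge leaving the tree is 1–4 (3); add 4.
Step 4: cheapest edge leaving the tree is 2–4 (13); add 2.
MST edges: 3–5, 1–5, 1–4, 2–4; total weight 8+10+3+13 = 34.

34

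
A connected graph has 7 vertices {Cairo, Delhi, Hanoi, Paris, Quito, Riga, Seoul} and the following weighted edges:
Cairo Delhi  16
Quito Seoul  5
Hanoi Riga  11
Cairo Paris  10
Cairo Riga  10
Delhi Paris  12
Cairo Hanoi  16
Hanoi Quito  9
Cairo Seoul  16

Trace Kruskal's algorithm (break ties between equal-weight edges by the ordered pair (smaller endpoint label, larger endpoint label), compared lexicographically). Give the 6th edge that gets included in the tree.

Sort edges by weight, then run Kruskal:
Quito Seoul (5): add — endpoints in different components.
Hanoi Quito (9): add — endpoints in different components.
Cairo Paris (10): add — endpoints in different components.
Cairo Riga (10): add — endpoints in different components.
Hanoi Riga (11): add — endpoints in different components.
Delhi Paris (12): add — endpoints in different components.
The 6th edge added is Delhi Paris.

Delhi-Paris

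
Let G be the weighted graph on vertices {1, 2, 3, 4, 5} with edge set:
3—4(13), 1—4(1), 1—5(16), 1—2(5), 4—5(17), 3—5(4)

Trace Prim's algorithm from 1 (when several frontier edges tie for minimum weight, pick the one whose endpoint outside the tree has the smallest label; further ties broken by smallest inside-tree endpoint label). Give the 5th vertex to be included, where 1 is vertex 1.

Grow the tree from 1 using Prim:
Step 1: cheapest edge leaving the tree is 1—4 (1); add 4.
Step 2: cheapest edge leaving the tree is 1—2 (5); add 2.
Step 3: cheapest edge leaving the tree is 3—4 (13); add 3.
Step 4: cheapest edge leaving the tree is 3—5 (4); add 5.
Vertex order: 1, 4, 2, 3, 5. The 5th vertex is 5.

5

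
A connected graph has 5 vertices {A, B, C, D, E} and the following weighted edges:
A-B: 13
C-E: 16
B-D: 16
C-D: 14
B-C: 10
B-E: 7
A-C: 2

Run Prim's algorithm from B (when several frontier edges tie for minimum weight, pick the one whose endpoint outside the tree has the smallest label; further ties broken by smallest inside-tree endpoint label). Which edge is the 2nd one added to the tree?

B-C

Prim, starting at B.
Step 1: cheapest edge leaving the tree is B-E (7); add E.
Step 2: cheapest edge leaving the tree is B-C (10); add C.
Step 3: cheapest edge leaving the tree is A-C (2); add A.
Step 4: cheapest edge leaving the tree is C-D (14); add D.
The 2nd edge added is B-C.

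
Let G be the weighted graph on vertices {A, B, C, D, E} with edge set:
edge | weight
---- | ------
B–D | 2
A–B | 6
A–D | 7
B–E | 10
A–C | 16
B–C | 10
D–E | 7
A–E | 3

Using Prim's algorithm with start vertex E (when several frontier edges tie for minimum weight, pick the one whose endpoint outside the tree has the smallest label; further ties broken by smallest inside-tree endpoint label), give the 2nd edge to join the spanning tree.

A-B

Grow the tree from E using Prim:
Step 1: frontier [A–E 3, D–E 7, B–E 10] → take A–E (3); add A.
Step 2: frontier [A–B 6, A–D 7, A–C 16, D–E 7, B–E 10] → take A–B (6); add B.
Step 3: frontier [A–D 7, A–C 16, B–D 2, B–C 10, D–E 7] → take B–D (2); add D.
Step 4: frontier [A–C 16, B–C 10] → take B–C (10); add C.
The 2nd edge added is A–B.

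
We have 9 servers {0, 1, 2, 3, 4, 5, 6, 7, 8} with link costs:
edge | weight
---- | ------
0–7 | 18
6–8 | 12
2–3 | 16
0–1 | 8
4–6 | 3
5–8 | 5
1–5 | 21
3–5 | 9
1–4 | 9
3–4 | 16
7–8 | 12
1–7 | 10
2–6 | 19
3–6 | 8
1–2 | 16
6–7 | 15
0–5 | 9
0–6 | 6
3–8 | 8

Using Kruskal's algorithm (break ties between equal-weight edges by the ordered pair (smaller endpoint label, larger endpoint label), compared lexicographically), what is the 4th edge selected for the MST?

0-1

Sort edges by weight, then run Kruskal:
4–6 (3): add — endpoints in different components.
5–8 (5): add — endpoints in different components.
0–6 (6): add — endpoints in different components.
0–1 (8): add — endpoints in different components.
3–6 (8): add — endpoints in different components.
3–8 (8): add — endpoints in different components.
0–5 (9): skip — 0 and 5 already connected.
1–4 (9): skip — 1 and 4 already connected.
3–5 (9): skip — 3 and 5 already connected.
1–7 (10): add — endpoints in different components.
6–8 (12): skip — 6 and 8 already connected.
7–8 (12): skip — 7 and 8 already connected.
6–7 (15): skip — 6 and 7 already connected.
1–2 (16): add — endpoints in different components.
The 4th edge added is 0–1.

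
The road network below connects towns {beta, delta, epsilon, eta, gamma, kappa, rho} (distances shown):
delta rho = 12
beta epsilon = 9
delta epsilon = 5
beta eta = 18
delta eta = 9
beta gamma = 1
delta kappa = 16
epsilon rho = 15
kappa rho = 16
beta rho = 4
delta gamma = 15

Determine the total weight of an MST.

Kruskal's algorithm — process edges by increasing weight (ties by edge label):
beta gamma (1): add — endpoints in different components.
beta rho (4): add — endpoints in different components.
delta epsilon (5): add — endpoints in different components.
beta epsilon (9): add — endpoints in different components.
delta eta (9): add — endpoints in different components.
delta rho (12): skip — delta and rho already connected.
delta gamma (15): skip — delta and gamma already connected.
epsilon rho (15): skip — epsilon and rho already connected.
delta kappa (16): add — endpoints in different components.
MST edges: beta gamma, beta rho, delta epsilon, beta epsilon, delta eta, delta kappa; total weight 1+4+5+9+9+16 = 44.

44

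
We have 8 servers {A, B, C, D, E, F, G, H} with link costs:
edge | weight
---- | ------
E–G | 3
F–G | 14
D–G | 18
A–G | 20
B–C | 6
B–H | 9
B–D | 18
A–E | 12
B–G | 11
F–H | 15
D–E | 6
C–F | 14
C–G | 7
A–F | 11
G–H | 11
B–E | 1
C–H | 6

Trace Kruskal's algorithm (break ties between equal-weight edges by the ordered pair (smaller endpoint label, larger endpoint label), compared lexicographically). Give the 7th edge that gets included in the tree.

Sort edges by weight, then run Kruskal:
B–E (1): add — endpoints in different components.
E–G (3): add — endpoints in different components.
B–C (6): add — endpoints in different components.
C–H (6): add — endpoints in different components.
D–E (6): add — endpoints in different components.
C–G (7): skip — C and G already connected.
B–H (9): skip — B and H already connected.
A–F (11): add — endpoints in different components.
B–G (11): skip — B and G already connected.
G–H (11): skip — G and H already connected.
A–E (12): add — endpoints in different components.
The 7th edge added is A–E.

A-E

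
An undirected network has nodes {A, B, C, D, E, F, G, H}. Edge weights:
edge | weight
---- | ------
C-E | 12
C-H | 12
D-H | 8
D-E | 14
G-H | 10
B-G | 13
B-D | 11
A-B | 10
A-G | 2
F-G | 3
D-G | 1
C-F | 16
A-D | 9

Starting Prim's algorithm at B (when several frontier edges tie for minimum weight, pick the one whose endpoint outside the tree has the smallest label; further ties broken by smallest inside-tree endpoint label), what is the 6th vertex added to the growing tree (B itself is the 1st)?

Prim's algorithm from B:
Step 1: frontier [A-B 10, B-D 11, B-G 13] → take A-B (10); add A.
Step 2: frontier [A-G 2, A-D 9, B-D 11, B-G 13] → take A-G (2); add G.
Step 3: frontier [A-D 9, B-D 11, D-G 1, F-G 3, G-H 10] → take D-G (1); add D.
Step 4: frontier [D-H 8, D-E 14, F-G 3, G-H 10] → take F-G (3); add F.
Step 5: frontier [D-H 8, D-E 14, C-F 16, G-H 10] → take D-H (8); add H.
Step 6: frontier [D-E 14, C-F 16, C-H 12] → take C-H (12); add C.
Step 7: frontier [C-E 12, D-E 14] → take C-E (12); add E.
Vertex order: B, A, G, D, F, H, C, E. The 6th vertex is H.

H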